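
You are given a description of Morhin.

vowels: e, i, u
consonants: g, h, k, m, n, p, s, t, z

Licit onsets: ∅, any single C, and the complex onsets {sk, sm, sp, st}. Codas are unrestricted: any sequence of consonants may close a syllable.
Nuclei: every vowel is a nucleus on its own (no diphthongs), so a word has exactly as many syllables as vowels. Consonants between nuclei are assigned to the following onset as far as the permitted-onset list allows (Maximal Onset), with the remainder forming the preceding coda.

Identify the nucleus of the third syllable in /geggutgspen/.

Vowels present: e, u, e; each is a nucleus, giving 3 syllables.
The third nucleus (vowel 3 from the left) is /e/.

e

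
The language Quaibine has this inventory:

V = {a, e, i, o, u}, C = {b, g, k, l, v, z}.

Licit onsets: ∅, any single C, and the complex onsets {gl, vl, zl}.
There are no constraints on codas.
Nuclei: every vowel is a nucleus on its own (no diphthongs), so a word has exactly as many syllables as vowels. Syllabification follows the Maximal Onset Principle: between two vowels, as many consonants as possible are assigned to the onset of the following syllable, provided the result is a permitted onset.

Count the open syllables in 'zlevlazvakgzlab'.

1

Nuclei (vowels): e, a, a, a → 4 syllables.
V1 /e/ – V2 /a/: cluster /vl/ — /vl/ is itself a permitted onset, so the whole cluster goes right; preceding coda = ∅.
V2 /a/ – V3 /a/: cluster /zv/ — the longest permitted-onset suffix is /v/; onset = /v/, preceding coda = /z/.
V3 /a/ – V4 /a/: cluster /kgzl/ — the longest permitted-onset suffix is /zl/; onset = /zl/, preceding coda = /kg/.
Result: zle.vlaz.vakg.zlab.
Classifying each syllable: /zle/ (open), /vlaz/ (closed), /vakg/ (closed), /zlab/ (closed).
Open syllables: 1.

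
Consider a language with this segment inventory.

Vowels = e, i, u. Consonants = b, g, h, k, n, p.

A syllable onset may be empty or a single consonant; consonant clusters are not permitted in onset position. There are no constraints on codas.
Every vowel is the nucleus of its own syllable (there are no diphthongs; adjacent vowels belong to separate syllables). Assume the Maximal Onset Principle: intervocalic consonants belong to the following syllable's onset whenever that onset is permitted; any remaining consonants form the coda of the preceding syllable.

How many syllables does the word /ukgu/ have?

Nuclei (vowels): u, u → 2 syllables.

2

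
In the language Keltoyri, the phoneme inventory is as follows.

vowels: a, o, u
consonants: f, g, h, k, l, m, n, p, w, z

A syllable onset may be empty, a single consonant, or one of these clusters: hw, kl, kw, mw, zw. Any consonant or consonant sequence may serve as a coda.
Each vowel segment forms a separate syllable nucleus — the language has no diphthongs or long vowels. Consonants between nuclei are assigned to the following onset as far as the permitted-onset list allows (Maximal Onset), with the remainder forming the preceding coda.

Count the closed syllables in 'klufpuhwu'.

The vowels are u, u, u — 3 nuclei, so 3 syllables.
V1 /u/ – V2 /u/: /fp/; trying suffixes from longest down, /p/ is the first permitted one, so coda /f/ | onset /p/.
V2 /u/ – V3 /u/: cluster /hw/ — /hw/ is itself a permitted onset, so the whole cluster goes right; preceding coda = ∅.
Putting it together: kluf.pu.hwu.
Classifying each syllable: /kluf/ (closed), /pu/ (open), /hwu/ (open).
Closed syllables: 1.

1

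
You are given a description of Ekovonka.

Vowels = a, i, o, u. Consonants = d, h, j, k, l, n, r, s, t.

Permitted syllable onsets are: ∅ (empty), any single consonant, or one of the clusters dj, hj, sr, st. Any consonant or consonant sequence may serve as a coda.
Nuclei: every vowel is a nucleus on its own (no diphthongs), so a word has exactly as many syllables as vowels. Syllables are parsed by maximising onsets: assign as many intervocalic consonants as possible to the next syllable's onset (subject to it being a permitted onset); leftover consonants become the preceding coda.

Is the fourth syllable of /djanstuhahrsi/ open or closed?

The vowels are a, u, a, i — 4 nuclei, so 4 syllables.
V1 /a/ – V2 /u/: /nst/ splits as /n/ + /st/ (/st/ is the longest suffix that is a licit onset).
V2 /u/ – V3 /a/: /h/ → onset of the next syllable (single consonants are always licit onsets).
V3 /a/ – V4 /i/: /hrs/ splits as /hr/ + /s/ (/s/ is the longest suffix that is a licit onset).
So the parse is djan.stu.hahr.si.
Syllable 4 is /si/; it ends in its nucleus with no coda, so it is open.

open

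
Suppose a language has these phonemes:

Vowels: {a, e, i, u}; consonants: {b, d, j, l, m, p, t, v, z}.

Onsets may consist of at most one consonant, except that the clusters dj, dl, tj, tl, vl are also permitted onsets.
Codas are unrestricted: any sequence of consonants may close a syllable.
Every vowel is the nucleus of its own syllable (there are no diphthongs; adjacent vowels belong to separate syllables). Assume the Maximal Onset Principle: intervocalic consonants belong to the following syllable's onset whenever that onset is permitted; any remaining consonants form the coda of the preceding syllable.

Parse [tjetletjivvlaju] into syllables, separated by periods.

Vowels present: e, e, i, a, u; each is a nucleus, giving 5 syllables.
/e…e/ gap (V1→V2): /tl/ — entire cluster is a permitted onset → onset /tl/, coda ∅.
/e…i/ gap (V2→V3): /tj/ — entire cluster is a permitted onset → onset /tj/, coda ∅.
/i…a/ gap (V3→V4): cluster /vvl/ — the longest permitted-onset suffix is /vl/; onset = /vl/, preceding coda = /v/.
/a…u/ gap (V4→V5): just /j/ — single C goes to the following onset.

tje.tle.tjiv.vla.ju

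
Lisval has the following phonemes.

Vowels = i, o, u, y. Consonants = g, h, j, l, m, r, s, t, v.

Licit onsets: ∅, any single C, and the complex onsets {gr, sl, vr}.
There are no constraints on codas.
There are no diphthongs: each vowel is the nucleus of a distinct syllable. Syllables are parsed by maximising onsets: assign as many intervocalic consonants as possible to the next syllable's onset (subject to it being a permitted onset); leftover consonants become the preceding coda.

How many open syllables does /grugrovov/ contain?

Vowels present: u, o, o; each is a nucleus, giving 3 syllables.
σ1/σ2 boundary: /gr/ is a licit onset in full, so it all attaches to the next syllable.
σ2/σ3 boundary: /v/ is a single consonant, so it becomes the next onset.
Syllabification: gru.gro.vov.
Classifying each syllable: /gru/ (open), /gro/ (open), /vov/ (closed).
Open syllables: 2.

2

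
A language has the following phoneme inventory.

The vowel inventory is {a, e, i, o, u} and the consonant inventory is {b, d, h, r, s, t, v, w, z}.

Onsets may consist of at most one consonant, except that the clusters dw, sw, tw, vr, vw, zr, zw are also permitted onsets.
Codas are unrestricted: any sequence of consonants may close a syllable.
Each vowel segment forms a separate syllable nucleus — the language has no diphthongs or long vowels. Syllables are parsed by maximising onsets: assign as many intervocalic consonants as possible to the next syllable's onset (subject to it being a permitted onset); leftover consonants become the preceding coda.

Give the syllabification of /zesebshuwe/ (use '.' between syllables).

The vowels are e, e, u, e — 4 nuclei, so 4 syllables.
/e…e/ gap (V1→V2): /s/ is a single consonant, so it becomes the next onset.
/e…u/ gap (V2→V3): /bsh/ — longest licit onset from the right is /h/, leaving /bs/ as coda.
/u…e/ gap (V3→V4): /w/ → onset of the next syllable (single consonants are always licit onsets).

ze.sebs.hu.we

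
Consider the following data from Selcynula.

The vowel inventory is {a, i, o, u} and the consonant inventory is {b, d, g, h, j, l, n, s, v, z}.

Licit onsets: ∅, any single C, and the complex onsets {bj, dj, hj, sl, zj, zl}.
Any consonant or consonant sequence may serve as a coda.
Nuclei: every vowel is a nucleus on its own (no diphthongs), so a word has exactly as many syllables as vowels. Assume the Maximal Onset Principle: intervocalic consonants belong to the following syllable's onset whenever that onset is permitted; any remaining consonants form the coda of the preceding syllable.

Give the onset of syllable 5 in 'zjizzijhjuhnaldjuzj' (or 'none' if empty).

Vowels present: i, i, u, a, u; each is a nucleus, giving 5 syllables.
σ1/σ2 boundary: /zz/; trying suffixes from longest down, /z/ is the first permitted one, so coda /z/ | onset /z/.
σ2/σ3 boundary: /jhj/ — longest licit onset from the right is /hj/, leaving /j/ as coda.
σ3/σ4 boundary: cluster /hn/ — the longest permitted-onset suffix is /n/; onset = /n/, preceding coda = /h/.
σ4/σ5 boundary: /ldj/ — longest licit onset from the right is /dj/, leaving /l/ as coda.
Putting it together: zjiz.zij.hjuh.nal.djuzj.
Syllable 5 is /djuzj/: onset /dj/, nucleus /u/, coda /zj/.

dj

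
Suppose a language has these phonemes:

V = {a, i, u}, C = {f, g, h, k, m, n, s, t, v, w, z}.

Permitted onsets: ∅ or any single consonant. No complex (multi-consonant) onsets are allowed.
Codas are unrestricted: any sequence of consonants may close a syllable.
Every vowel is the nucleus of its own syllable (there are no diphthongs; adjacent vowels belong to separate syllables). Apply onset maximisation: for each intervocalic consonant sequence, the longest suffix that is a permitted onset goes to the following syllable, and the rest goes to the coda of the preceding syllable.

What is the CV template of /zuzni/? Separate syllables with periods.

Vowels present: u, i; each is a nucleus, giving 2 syllables.
Between /u/ (V1) and /i/ (V2): /zn/; trying suffixes from longest down, /n/ is the first permitted one, so coda /z/ | onset /n/.
So the parse is zuz.ni.
Mapping each syllable to C/V: /zuz/ → CVC, /ni/ → CV.

CVC.CV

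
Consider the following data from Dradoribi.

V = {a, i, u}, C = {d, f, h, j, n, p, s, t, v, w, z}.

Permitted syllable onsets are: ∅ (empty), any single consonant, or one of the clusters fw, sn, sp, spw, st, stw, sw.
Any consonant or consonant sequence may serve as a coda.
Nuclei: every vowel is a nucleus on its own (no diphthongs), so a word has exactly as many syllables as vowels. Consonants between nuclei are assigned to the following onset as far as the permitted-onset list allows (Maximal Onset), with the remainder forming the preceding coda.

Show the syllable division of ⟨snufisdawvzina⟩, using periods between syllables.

The vowels are u, i, a, i, a — 5 nuclei, so 5 syllables.
V1 /u/ – V2 /i/: /f/ → onset of the next syllable (single consonants are always licit onsets).
V2 /i/ – V3 /a/: /sd/; trying suffixes from longest down, /d/ is the first permitted one, so coda /s/ | onset /d/.
V3 /a/ – V4 /i/: cluster /wvz/ — the longest permitted-onset suffix is /z/; onset = /z/, preceding coda = /wv/.
V4 /i/ – V5 /a/: just /n/ — single C goes to the following onset.

snu.fis.dawv.zi.na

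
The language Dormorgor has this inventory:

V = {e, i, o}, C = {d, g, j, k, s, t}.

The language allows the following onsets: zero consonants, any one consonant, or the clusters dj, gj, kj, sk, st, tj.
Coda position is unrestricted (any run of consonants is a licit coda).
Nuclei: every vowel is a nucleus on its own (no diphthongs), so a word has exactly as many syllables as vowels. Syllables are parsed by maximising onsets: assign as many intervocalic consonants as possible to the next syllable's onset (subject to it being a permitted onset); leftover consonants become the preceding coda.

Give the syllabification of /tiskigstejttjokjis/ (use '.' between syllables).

The vowels are i, i, e, o, i — 5 nuclei, so 5 syllables.
/i…i/ gap (V1→V2): /sk/ is a licit onset in full, so it all attaches to the next syllable.
/i…e/ gap (V2→V3): /gst/ splits as /g/ + /st/ (/st/ is the longest suffix that is a licit onset).
/e…o/ gap (V3→V4): /jttj/ splits as /jt/ + /tj/ (/tj/ is the longest suffix that is a licit onset).
/o…i/ gap (V4→V5): /kj/ is a licit onset in full, so it all attaches to the next syllable.

ti.skig.stejt.tjo.kjis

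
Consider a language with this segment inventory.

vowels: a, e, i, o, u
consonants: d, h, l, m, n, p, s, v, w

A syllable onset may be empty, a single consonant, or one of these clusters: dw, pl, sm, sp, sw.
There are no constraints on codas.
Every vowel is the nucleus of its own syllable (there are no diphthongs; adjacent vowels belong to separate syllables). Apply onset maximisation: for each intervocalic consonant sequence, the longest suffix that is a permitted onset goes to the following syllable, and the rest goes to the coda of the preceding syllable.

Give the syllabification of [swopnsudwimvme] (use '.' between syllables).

swopn.su.dwimv.me

Vowels present: o, u, i, e; each is a nucleus, giving 4 syllables.
Between /o/ (V1) and /u/ (V2): /pns/ — longest licit onset from the right is /s/, leaving /pn/ as coda.
Between /u/ (V2) and /i/ (V3): /dw/ — entire cluster is a permitted onset → onset /dw/, coda ∅.
Between /i/ (V3) and /e/ (V4): cluster /mvm/ — the longest permitted-onset suffix is /m/; onset = /m/, preceding coda = /mv/.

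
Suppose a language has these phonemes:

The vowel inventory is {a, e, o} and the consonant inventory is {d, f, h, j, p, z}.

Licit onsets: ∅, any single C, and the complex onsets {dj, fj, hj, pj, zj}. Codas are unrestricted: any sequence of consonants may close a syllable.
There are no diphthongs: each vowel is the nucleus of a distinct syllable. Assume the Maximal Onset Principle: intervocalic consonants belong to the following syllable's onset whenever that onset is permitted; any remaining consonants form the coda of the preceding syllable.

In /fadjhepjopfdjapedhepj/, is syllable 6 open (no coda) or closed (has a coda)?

The vowels are a, e, o, a, e, e — 6 nuclei, so 6 syllables.
σ1/σ2 boundary: /djh/ splits as /dj/ + /h/ (/h/ is the longest suffix that is a licit onset).
σ2/σ3 boundary: cluster /pj/ — /pj/ is itself a permitted onset, so the whole cluster goes right; preceding coda = ∅.
σ3/σ4 boundary: /pfdj/ — longest licit onset from the right is /dj/, leaving /pf/ as coda.
σ4/σ5 boundary: /p/ → onset of the next syllable (single consonants are always licit onsets).
σ5/σ6 boundary: cluster /dh/ — the longest permitted-onset suffix is /h/; onset = /h/, preceding coda = /d/.
Putting it together: fadj.he.pjopf.dja.ped.hepj.
Syllable 6 is /hepj/ with coda /pj/, so it is closed.

closed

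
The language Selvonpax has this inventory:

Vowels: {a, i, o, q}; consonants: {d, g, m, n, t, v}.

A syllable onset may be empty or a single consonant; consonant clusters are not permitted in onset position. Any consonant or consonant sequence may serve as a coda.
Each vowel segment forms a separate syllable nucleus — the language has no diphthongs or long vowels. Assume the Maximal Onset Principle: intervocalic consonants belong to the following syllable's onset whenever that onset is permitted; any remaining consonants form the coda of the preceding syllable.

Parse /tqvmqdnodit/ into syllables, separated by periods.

Vowels present: q, q, o, i; each is a nucleus, giving 4 syllables.
Between /q/ (V1) and /q/ (V2): /vm/ splits as /v/ + /m/ (/m/ is the longest suffix that is a licit onset).
Between /q/ (V2) and /o/ (V3): cluster /dn/ — the longest permitted-onset suffix is /n/; onset = /n/, preceding coda = /d/.
Between /o/ (V3) and /i/ (V4): /d/ is a single consonant, so it becomes the next onset.

tqv.mqd.no.dit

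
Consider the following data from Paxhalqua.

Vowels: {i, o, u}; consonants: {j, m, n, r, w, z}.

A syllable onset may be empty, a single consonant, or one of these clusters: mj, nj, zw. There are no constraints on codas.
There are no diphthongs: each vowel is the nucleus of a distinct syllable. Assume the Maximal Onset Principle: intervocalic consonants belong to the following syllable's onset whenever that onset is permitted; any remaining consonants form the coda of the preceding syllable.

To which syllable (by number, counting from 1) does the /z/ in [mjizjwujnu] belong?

1

Nuclei (vowels): i, u, u → 3 syllables.
/i…u/ gap (V1→V2): /zjw/; trying suffixes from longest down, /w/ is the first permitted one, so coda /zj/ | onset /w/.
/u…u/ gap (V2→V3): /jn/ splits as /j/ + /n/ (/n/ is the longest suffix that is a licit onset).
Putting it together: mjizj.wuj.nu.
The /z/ is in the coda of syllable 1 (/mjizj/).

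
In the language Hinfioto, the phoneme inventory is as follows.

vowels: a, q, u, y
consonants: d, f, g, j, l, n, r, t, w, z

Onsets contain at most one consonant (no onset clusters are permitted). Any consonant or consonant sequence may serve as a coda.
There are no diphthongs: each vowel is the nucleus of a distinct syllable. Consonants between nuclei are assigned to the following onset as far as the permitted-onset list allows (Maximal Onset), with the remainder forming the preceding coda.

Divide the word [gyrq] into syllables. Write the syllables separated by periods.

Nuclei (vowels): y, q → 2 syllables.
V1 /y/ – V2 /q/: just /r/ — single C goes to the following onset.

gy.rq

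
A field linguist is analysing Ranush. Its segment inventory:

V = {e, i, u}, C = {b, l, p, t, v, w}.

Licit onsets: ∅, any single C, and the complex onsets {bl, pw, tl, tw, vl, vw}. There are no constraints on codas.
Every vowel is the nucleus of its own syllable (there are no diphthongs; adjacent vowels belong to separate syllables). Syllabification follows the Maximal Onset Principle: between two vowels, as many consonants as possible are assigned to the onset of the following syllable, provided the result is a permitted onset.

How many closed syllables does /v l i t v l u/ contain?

Vowels present: i, u; each is a nucleus, giving 2 syllables.
Between /i/ (V1) and /u/ (V2): /tvl/; trying suffixes from longest down, /vl/ is the first permitted one, so coda /t/ | onset /vl/.
Syllabification: vlit.vlu.
Classifying each syllable: /vlit/ (closed), /vlu/ (open).
Closed syllables: 1.

1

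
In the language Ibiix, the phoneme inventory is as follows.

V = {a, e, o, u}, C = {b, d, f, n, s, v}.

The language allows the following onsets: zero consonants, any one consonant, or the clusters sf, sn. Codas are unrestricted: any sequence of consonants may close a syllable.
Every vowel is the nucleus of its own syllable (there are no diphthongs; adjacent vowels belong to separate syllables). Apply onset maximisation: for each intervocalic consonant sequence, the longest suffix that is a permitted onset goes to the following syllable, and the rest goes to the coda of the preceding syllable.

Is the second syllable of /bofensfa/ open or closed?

Nuclei (vowels): o, e, a → 3 syllables.
V1 /o/ – V2 /e/: /f/ → onset of the next syllable (single consonants are always licit onsets).
V2 /e/ – V3 /a/: /nsf/; trying suffixes from longest down, /sf/ is the first permitted one, so coda /n/ | onset /sf/.
Result: bo.fen.sfa.
Syllable 2 is /fen/ with coda /n/, so it is closed.

closed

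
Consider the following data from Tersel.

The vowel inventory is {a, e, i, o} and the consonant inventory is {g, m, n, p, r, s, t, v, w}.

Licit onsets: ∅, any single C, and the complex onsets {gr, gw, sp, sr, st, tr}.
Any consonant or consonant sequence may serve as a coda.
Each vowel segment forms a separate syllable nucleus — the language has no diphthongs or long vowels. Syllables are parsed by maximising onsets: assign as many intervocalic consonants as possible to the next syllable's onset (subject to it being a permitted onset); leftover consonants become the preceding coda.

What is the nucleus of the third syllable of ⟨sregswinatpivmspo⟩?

a

Nuclei (vowels): e, i, a, i, o → 5 syllables.
The third nucleus (vowel 3 from the left) is /a/.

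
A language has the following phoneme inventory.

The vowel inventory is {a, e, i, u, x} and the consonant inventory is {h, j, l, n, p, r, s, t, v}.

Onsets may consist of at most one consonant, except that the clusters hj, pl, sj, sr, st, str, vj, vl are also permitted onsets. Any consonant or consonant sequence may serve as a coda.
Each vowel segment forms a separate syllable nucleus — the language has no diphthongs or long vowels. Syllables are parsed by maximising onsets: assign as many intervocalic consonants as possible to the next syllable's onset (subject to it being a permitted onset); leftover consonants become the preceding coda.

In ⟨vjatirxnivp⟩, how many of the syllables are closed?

Vowels present: a, i, x, i; each is a nucleus, giving 4 syllables.
Between /a/ (V1) and /i/ (V2): /t/ → onset of the next syllable (single consonants are always licit onsets).
Between /i/ (V2) and /x/ (V3): just /r/ — single C goes to the following onset.
Between /x/ (V3) and /i/ (V4): /n/ → onset of the next syllable (single consonants are always licit onsets).
So the parse is vja.ti.rx.nivp.
Classifying each syllable: /vja/ (open), /ti/ (open), /rx/ (open), /nivp/ (closed).
Closed syllables: 1.

1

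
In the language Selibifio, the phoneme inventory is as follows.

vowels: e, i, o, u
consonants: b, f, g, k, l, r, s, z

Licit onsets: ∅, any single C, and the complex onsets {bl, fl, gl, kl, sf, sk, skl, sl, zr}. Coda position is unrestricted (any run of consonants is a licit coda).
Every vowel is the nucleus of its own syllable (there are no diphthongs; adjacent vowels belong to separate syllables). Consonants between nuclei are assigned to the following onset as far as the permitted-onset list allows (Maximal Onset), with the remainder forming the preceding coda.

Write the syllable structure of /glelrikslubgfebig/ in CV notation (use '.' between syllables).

CCVC.CVC.CCVCC.CV.CVC

The vowels are e, i, u, e, i — 5 nuclei, so 5 syllables.
V1 /e/ – V2 /i/: /lr/ — longest licit onset from the right is /r/, leaving /l/ as coda.
V2 /i/ – V3 /u/: /ksl/ splits as /k/ + /sl/ (/sl/ is the longest suffix that is a licit onset).
V3 /u/ – V4 /e/: /bgf/; trying suffixes from longest down, /f/ is the first permitted one, so coda /bg/ | onset /f/.
V4 /e/ – V5 /i/: just /b/ — single C goes to the following onset.
So the parse is glel.rik.slubg.fe.big.
Mapping each syllable to C/V: /glel/ → CCVC, /rik/ → CVC, /slubg/ → CCVCC, /fe/ → CV, /big/ → CVC.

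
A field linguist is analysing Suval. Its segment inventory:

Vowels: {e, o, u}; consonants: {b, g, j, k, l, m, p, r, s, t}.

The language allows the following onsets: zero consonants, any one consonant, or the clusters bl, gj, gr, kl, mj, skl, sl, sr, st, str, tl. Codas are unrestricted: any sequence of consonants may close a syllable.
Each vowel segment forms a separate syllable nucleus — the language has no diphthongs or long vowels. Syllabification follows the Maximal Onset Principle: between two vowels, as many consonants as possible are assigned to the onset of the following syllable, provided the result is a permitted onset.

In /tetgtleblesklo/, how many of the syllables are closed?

The vowels are e, e, e, o — 4 nuclei, so 4 syllables.
σ1/σ2 boundary: /tgtl/ splits as /tg/ + /tl/ (/tl/ is the longest suffix that is a licit onset).
σ2/σ3 boundary: cluster /bl/ — /bl/ is itself a permitted onset, so the whole cluster goes right; preceding coda = ∅.
σ3/σ4 boundary: /skl/ is a licit onset in full, so it all attaches to the next syllable.
So the parse is tetg.tle.ble.sklo.
Classifying each syllable: /tetg/ (closed), /tle/ (open), /ble/ (open), /sklo/ (open).
Closed syllables: 1.

1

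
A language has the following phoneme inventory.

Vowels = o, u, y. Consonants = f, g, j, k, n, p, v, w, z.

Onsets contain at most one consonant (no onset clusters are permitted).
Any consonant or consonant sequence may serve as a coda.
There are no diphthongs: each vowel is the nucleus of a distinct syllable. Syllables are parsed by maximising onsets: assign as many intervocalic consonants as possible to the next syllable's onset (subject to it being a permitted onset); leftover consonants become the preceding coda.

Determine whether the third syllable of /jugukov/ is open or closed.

The vowels are u, u, o — 3 nuclei, so 3 syllables.
V1 /u/ – V2 /u/: /g/ → onset of the next syllable (single consonants are always licit onsets).
V2 /u/ – V3 /o/: /k/ is a single consonant, so it becomes the next onset.
Putting it together: ju.gu.kov.
Syllable 3 is /kov/ with coda /v/, so it is closed.

closed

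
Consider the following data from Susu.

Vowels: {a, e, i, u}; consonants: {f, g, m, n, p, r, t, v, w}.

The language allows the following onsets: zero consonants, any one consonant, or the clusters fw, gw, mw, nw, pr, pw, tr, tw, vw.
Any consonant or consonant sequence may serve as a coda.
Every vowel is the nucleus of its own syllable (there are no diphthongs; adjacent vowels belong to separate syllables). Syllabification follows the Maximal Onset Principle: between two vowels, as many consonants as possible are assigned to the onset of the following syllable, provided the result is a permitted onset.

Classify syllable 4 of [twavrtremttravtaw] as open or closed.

Vowels present: a, e, a, a; each is a nucleus, giving 4 syllables.
/a…e/ gap (V1→V2): /vrtr/; trying suffixes from longest down, /tr/ is the first permitted one, so coda /vr/ | onset /tr/.
/e…a/ gap (V2→V3): /mttr/ splits as /mt/ + /tr/ (/tr/ is the longest suffix that is a licit onset).
/a…a/ gap (V3→V4): cluster /vt/ — the longest permitted-onset suffix is /t/; onset = /t/, preceding coda = /v/.
Result: twavr.tremt.trav.taw.
Syllable 4 is /taw/ with coda /w/, so it is closed.

closed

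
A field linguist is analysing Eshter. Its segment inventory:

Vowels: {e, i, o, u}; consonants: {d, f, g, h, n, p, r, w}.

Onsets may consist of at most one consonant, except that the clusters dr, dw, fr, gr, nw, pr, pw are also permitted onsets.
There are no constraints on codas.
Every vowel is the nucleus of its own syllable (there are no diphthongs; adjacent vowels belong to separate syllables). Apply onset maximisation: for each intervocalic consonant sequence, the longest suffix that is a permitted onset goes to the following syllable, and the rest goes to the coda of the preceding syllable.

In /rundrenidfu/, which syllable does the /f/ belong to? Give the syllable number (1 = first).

4

The vowels are u, e, i, u — 4 nuclei, so 4 syllables.
Between /u/ (V1) and /e/ (V2): /ndr/; trying suffixes from longest down, /dr/ is the first permitted one, so coda /n/ | onset /dr/.
Between /e/ (V2) and /i/ (V3): just /n/ — single C goes to the following onset.
Between /i/ (V3) and /u/ (V4): /df/ splits as /d/ + /f/ (/f/ is the longest suffix that is a licit onset).
Putting it together: run.dre.nid.fu.
The /f/ is in the onset of syllable 4 (/fu/).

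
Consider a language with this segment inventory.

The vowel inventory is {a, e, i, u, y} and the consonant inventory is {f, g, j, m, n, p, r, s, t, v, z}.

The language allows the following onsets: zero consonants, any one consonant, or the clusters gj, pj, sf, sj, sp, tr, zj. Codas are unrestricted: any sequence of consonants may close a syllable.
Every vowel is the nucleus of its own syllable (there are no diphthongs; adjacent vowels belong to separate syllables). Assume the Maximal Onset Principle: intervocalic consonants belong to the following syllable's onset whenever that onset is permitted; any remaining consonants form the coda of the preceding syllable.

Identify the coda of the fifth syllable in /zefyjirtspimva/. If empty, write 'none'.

Vowels present: e, y, i, i, a; each is a nucleus, giving 5 syllables.
σ1/σ2 boundary: just /f/ — single C goes to the following onset.
σ2/σ3 boundary: /j/ is a single consonant, so it becomes the next onset.
σ3/σ4 boundary: cluster /rtsp/ — the longest permitted-onset suffix is /sp/; onset = /sp/, preceding coda = /rt/.
σ4/σ5 boundary: /mv/ — longest licit onset from the right is /v/, leaving /m/ as coda.
Putting it together: ze.fy.jirt.spim.va.
Syllable 5 is /va/: onset /v/, nucleus /a/, coda ∅.

none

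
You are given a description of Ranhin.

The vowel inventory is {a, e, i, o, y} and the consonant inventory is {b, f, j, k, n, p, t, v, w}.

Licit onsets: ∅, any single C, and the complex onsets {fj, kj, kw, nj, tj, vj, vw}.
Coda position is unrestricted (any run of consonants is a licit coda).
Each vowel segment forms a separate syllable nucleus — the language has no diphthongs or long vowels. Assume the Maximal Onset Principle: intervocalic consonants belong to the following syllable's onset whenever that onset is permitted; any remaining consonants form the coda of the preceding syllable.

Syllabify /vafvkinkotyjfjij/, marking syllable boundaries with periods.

vafv.kin.ko.tyj.fjij

The vowels are a, i, o, y, i — 5 nuclei, so 5 syllables.
Between /a/ (V1) and /i/ (V2): /fvk/ splits as /fv/ + /k/ (/k/ is the longest suffix that is a licit onset).
Between /i/ (V2) and /o/ (V3): /nk/ splits as /n/ + /k/ (/k/ is the longest suffix that is a licit onset).
Between /o/ (V3) and /y/ (V4): /t/ → onset of the next syllable (single consonants are always licit onsets).
Between /y/ (V4) and /i/ (V5): /jfj/; trying suffixes from longest down, /fj/ is the first permitted one, so coda /j/ | onset /fj/.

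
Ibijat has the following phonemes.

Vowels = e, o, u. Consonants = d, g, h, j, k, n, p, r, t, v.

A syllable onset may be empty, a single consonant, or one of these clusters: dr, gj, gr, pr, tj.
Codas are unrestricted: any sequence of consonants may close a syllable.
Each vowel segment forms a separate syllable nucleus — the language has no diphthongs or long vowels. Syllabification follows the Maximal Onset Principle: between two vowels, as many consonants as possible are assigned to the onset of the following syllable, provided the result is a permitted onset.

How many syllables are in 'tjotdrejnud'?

3

Nuclei (vowels): o, e, u → 3 syllables.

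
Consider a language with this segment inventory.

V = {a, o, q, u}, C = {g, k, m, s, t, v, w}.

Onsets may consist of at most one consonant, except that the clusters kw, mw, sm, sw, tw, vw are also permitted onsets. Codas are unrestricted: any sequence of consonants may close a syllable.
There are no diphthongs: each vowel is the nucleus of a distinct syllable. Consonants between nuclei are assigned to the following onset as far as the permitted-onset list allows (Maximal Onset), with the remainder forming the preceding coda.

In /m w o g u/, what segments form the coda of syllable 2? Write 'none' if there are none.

none

The vowels are o, u — 2 nuclei, so 2 syllables.
σ1/σ2 boundary: just /g/ — single C goes to the following onset.
Putting it together: mwo.gu.
Syllable 2 is /gu/: onset /g/, nucleus /u/, coda ∅.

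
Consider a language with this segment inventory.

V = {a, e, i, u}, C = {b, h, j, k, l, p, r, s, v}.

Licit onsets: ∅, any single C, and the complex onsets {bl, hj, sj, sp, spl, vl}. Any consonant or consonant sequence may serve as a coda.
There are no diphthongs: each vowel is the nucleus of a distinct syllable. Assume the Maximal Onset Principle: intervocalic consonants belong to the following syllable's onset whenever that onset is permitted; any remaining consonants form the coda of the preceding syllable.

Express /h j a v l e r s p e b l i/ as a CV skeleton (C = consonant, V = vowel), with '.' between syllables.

CCV.CCVC.CCV.CCV

The vowels are a, e, e, i — 4 nuclei, so 4 syllables.
Between /a/ (V1) and /e/ (V2): /vl/ — entire cluster is a permitted onset → onset /vl/, coda ∅.
Between /e/ (V2) and /e/ (V3): /rsp/ — longest licit onset from the right is /sp/, leaving /r/ as coda.
Between /e/ (V3) and /i/ (V4): /bl/ — entire cluster is a permitted onset → onset /bl/, coda ∅.
Syllabification: hja.vler.spe.bli.
Mapping each syllable to C/V: /hja/ → CCV, /vler/ → CCVC, /spe/ → CCV, /bli/ → CCV.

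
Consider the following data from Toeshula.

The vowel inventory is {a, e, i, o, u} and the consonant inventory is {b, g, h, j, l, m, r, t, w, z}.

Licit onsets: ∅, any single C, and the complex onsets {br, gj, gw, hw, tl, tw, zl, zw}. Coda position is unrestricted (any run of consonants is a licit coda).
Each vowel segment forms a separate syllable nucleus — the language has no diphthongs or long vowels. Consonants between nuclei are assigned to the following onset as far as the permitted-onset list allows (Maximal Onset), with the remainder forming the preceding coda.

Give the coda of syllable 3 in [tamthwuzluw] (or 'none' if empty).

The vowels are a, u, u — 3 nuclei, so 3 syllables.
V1 /a/ – V2 /u/: /mthw/; trying suffixes from longest down, /hw/ is the first permitted one, so coda /mt/ | onset /hw/.
V2 /u/ – V3 /u/: /zl/ is a licit onset in full, so it all attaches to the next syllable.
So the parse is tamt.hwu.zluw.
Syllable 3 is /zluw/: onset /zl/, nucleus /u/, coda /w/.

w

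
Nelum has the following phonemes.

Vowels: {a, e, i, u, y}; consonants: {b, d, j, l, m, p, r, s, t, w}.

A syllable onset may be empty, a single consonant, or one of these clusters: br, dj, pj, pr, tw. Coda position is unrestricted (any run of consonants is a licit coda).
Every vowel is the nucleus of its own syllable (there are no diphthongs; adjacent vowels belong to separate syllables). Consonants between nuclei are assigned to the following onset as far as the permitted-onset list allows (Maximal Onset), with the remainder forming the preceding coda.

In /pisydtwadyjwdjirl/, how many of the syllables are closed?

3

Vowels present: i, y, a, y, i; each is a nucleus, giving 5 syllables.
V1 /i/ – V2 /y/: just /s/ — single C goes to the following onset.
V2 /y/ – V3 /a/: /dtw/ splits as /d/ + /tw/ (/tw/ is the longest suffix that is a licit onset).
V3 /a/ – V4 /y/: /d/ → onset of the next syllable (single consonants are always licit onsets).
V4 /y/ – V5 /i/: /jwdj/; trying suffixes from longest down, /dj/ is the first permitted one, so coda /jw/ | onset /dj/.
So the parse is pi.syd.twa.dyjw.djirl.
Classifying each syllable: /pi/ (open), /syd/ (closed), /twa/ (open), /dyjw/ (closed), /djirl/ (closed).
Closed syllables: 3.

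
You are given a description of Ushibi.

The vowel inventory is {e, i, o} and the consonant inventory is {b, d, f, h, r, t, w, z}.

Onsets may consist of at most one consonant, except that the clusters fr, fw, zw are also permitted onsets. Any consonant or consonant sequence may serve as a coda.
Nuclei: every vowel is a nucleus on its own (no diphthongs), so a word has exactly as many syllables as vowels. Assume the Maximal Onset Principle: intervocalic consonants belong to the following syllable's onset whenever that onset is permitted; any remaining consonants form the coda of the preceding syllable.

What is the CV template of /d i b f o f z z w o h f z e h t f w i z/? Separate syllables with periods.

CVC.CVCC.CCVCC.CVCC.CCVC

Nuclei (vowels): i, o, o, e, i → 5 syllables.
σ1/σ2 boundary: /bf/ splits as /b/ + /f/ (/f/ is the longest suffix that is a licit onset).
σ2/σ3 boundary: cluster /fzzw/ — the longest permitted-onset suffix is /zw/; onset = /zw/, preceding coda = /fz/.
σ3/σ4 boundary: cluster /hfz/ — the longest permitted-onset suffix is /z/; onset = /z/, preceding coda = /hf/.
σ4/σ5 boundary: /htfw/ — longest licit onset from the right is /fw/, leaving /ht/ as coda.
Syllabification: dib.fofz.zwohf.zeht.fwiz.
Mapping each syllable to C/V: /dib/ → CVC, /fofz/ → CVCC, /zwohf/ → CCVCC, /zeht/ → CVCC, /fwiz/ → CCVC.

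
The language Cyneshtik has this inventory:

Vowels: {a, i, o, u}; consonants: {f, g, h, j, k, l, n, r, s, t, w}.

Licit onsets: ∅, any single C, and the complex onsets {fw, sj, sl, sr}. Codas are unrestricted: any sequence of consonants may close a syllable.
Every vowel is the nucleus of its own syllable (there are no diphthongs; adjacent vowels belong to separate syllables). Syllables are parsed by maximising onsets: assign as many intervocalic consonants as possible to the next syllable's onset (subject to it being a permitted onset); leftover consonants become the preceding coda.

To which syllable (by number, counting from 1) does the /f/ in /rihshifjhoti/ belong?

2

Vowels present: i, i, o, i; each is a nucleus, giving 4 syllables.
/i…i/ gap (V1→V2): /hsh/ splits as /hs/ + /h/ (/h/ is the longest suffix that is a licit onset).
/i…o/ gap (V2→V3): /fjh/ — longest licit onset from the right is /h/, leaving /fj/ as coda.
/o…i/ gap (V3→V4): /t/ is a single consonant, so it becomes the next onset.
So the parse is rihs.hifj.ho.ti.
The /f/ is in the coda of syllable 2 (/hifj/).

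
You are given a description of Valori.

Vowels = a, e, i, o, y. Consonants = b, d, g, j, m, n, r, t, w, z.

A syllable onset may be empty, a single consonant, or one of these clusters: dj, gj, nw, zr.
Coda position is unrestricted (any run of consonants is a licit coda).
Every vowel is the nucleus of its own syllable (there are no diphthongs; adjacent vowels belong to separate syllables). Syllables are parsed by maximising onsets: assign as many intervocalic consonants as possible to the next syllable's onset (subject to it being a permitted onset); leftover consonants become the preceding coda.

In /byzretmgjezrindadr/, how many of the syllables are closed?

The vowels are y, e, e, i, a — 5 nuclei, so 5 syllables.
V1 /y/ – V2 /e/: cluster /zr/ — /zr/ is itself a permitted onset, so the whole cluster goes right; preceding coda = ∅.
V2 /e/ – V3 /e/: /tmgj/ splits as /tm/ + /gj/ (/gj/ is the longest suffix that is a licit onset).
V3 /e/ – V4 /i/: cluster /zr/ — /zr/ is itself a permitted onset, so the whole cluster goes right; preceding coda = ∅.
V4 /i/ – V5 /a/: /nd/ splits as /n/ + /d/ (/d/ is the longest suffix that is a licit onset).
Putting it together: by.zretm.gje.zrin.dadr.
Classifying each syllable: /by/ (open), /zretm/ (closed), /gje/ (open), /zrin/ (closed), /dadr/ (closed).
Closed syllables: 3.

3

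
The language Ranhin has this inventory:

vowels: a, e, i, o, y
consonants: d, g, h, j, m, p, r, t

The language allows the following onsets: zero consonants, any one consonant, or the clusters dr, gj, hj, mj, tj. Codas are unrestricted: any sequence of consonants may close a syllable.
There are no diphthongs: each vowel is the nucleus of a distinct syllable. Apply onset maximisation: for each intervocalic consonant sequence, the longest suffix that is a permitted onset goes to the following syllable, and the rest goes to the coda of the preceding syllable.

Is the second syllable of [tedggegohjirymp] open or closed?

open

Vowels present: e, e, o, i, y; each is a nucleus, giving 5 syllables.
σ1/σ2 boundary: /dgg/; trying suffixes from longest down, /g/ is the first permitted one, so coda /dg/ | onset /g/.
σ2/σ3 boundary: /g/ → onset of the next syllable (single consonants are always licit onsets).
σ3/σ4 boundary: /hj/ is a licit onset in full, so it all attaches to the next syllable.
σ4/σ5 boundary: just /r/ — single C goes to the following onset.
Syllabification: tedg.ge.go.hji.rymp.
Syllable 2 is /ge/; it ends in its nucleus with no coda, so it is open.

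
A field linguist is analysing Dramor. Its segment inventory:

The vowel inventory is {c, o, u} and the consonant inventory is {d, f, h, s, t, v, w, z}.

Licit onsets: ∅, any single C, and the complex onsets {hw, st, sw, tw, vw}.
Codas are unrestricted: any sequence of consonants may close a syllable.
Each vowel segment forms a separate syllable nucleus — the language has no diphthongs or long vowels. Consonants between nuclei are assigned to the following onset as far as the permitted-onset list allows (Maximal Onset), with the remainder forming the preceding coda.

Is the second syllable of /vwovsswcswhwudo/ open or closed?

closed

Vowels present: o, c, u, o; each is a nucleus, giving 4 syllables.
/o…c/ gap (V1→V2): /vssw/ — longest licit onset from the right is /sw/, leaving /vs/ as coda.
/c…u/ gap (V2→V3): /swhw/; trying suffixes from longest down, /hw/ is the first permitted one, so coda /sw/ | onset /hw/.
/u…o/ gap (V3→V4): /d/ is a single consonant, so it becomes the next onset.
Result: vwovs.swcsw.hwu.do.
Syllable 2 is /swcsw/ with coda /sw/, so it is closed.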